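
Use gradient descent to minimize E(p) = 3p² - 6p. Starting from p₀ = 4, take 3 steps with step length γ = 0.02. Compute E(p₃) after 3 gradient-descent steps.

9.538910343168

E′(p) = 6p - 6
p₁ = 4 − 0.02·18 = 3.64
p₂ = 3.64 − 0.02·15.84 = 3.3232
p₃ = 3.3232 − 0.02·13.9392 = 3.044416
E(3.044416) = 9.538910343168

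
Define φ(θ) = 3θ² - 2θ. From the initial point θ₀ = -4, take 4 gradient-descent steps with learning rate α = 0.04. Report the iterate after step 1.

-2.96

φ′(θ) = 6θ - 2
Step 1: φ′(-4) = -26; θ₁ = -4 − 0.04·(-26) = -2.96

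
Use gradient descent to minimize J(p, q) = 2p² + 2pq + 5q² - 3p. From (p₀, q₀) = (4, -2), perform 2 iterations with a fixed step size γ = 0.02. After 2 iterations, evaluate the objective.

16.4376096

∇J = (4p + 2q - 3, 2p + 10q)
(p₁, q₁) = (4, -2) − 0.02·(9, -12) = (3.82, -1.76)
(p₂, q₂) = (3.82, -1.76) − 0.02·(8.76, -9.96) = (3.6448, -1.5608)
J(3.6448, -1.5608) = 16.4376096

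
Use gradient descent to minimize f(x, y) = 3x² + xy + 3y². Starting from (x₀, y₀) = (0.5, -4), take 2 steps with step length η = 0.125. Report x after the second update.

∇f = (6x + y, x + 6y)
Step 1: at (0.5, -4), ∇f = (-1, -23.5) → (0.5, -4) − 0.125·(-1, -23.5) = (0.625, -1.0625)
Step 2: at (0.625, -1.0625), ∇f = (2.6875, -5.75) → (0.625, -1.0625) − 0.125·(2.6875, -5.75) = (0.2890625, -0.34375)
x = 0.2890625

0.2890625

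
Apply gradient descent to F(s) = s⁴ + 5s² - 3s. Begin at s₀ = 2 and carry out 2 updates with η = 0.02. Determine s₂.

0.79110336

F′(s) = 4s³ + 10s - 3
s₁ = 2 − 0.02·49 = 1.02
s₂ = 1.02 − 0.02·11.444832 = 0.79110336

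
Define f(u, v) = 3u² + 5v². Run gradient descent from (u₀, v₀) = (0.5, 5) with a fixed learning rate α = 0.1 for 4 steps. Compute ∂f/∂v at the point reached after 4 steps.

0

∇f = (6u, 10v)
Step 1: at (0.5, 5), ∇f = (3, 50) → (0.5, 5) − 0.1·(3, 50) = (0.2, 0)
Step 2: at (0.2, 0), ∇f = (1.2, 0) → (0.2, 0) − 0.1·(1.2, 0) = (0.08, 0)
Step 3: at (0.08, 0), ∇f = (0.48, 0) → (0.08, 0) − 0.1·(0.48, 0) = (0.032, 0)
Step 4: at (0.032, 0), ∇f = (0.192, 0) → (0.032, 0) − 0.1·(0.192, 0) = (0.0128, 0)
∂f/∂v at (0.0128, 0) = 0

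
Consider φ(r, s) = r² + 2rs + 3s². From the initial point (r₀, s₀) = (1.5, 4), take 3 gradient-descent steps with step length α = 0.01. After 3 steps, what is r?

1.19228

∇φ = (2r + 2s, 2r + 6s)
(r₁, s₁) = (1.5, 4) − 0.01·(11, 27) = (1.39, 3.73)
(r₂, s₂) = (1.39, 3.73) − 0.01·(10.24, 25.16) = (1.2876, 3.4784)
(r₃, s₃) = (1.2876, 3.4784) − 0.01·(9.532, 23.4456) = (1.19228, 3.243944)
r = 1.19228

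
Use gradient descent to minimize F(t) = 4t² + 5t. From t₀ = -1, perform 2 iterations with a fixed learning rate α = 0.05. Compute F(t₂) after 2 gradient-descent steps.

F′(t) = 8t + 5
t₁ = -1 − 0.05·(-3) = -0.85
t₂ = -0.85 − 0.05·(-1.8) = -0.76
F(-0.76) = -1.4896

-1.4896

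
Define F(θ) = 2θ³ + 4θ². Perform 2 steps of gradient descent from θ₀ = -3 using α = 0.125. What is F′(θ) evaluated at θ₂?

F′(θ) = 6θ² + 8θ
Step 1: F′(-3) = 30; θ₁ = -3 − 0.125·30 = -6.75
Step 2: F′(-6.75) = 219.375; θ₂ = -6.75 − 0.125·219.375 = -34.171875
F′(θ) at (-34.171875) = 6732.92724609375

6732.92724609375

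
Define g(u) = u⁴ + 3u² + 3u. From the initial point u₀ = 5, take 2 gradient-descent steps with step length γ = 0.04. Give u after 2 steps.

682.95007488

g′(u) = 4u³ + 6u + 3
u₁ = 5 − 0.04·533 = -16.32
u₂ = -16.32 − 0.04·(-17481.751872) = 682.95007488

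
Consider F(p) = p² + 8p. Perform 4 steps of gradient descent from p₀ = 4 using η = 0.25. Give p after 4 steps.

F′(p) = 2p + 8
p₁ = 4 − 0.25·16 = 0
p₂ = 0 − 0.25·8 = -2
p₃ = -2 − 0.25·4 = -3
p₄ = -3 − 0.25·2 = -3.5

-3.5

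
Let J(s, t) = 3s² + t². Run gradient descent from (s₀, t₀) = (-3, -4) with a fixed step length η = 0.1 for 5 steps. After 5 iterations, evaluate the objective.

∇J = (6s, 2t)
Step 1: at (-3, -4), ∇J = (-18, -8) → (-3, -4) − 0.1·(-18, -8) = (-1.2, -3.2)
Step 2: at (-1.2, -3.2), ∇J = (-7.2, -6.4) → (-1.2, -3.2) − 0.1·(-7.2, -6.4) = (-0.48, -2.56)
Step 3: at (-0.48, -2.56), ∇J = (-2.88, -5.12) → (-0.48, -2.56) − 0.1·(-2.88, -5.12) = (-0.192, -2.048)
Step 4: at (-0.192, -2.048), ∇J = (-1.152, -4.096) → (-0.192, -2.048) − 0.1·(-1.152, -4.096) = (-0.0768, -1.6384)
Step 5: at (-0.0768, -1.6384), ∇J = (-0.4608, -3.2768) → (-0.0768, -1.6384) − 0.1·(-0.4608, -3.2768) = (-0.03072, -1.31072)
J(-0.03072, -1.31072) = 1.7208180736

1.7208180736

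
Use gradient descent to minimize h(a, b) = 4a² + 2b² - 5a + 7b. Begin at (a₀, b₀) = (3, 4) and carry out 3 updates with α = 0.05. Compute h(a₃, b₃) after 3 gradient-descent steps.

∇h = (8a - 5, 4b + 7)
(a₁, b₁) = (3, 4) − 0.05·(19, 23) = (2.05, 2.85)
(a₂, b₂) = (2.05, 2.85) − 0.05·(11.4, 18.4) = (1.48, 1.93)
(a₃, b₃) = (1.48, 1.93) − 0.05·(6.84, 14.72) = (1.138, 1.194)
h(1.138, 1.194) = 10.699448

10.699448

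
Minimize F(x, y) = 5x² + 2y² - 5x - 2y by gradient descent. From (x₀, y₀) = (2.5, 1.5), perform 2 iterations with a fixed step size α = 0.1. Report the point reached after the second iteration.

∇F = (10x - 5, 4y - 2)
(x₁, y₁) = (2.5, 1.5) − 0.1·(20, 4) = (0.5, 1.1)
(x₂, y₂) = (0.5, 1.1) − 0.1·(0, 2.4) = (0.5, 0.86)

(0.5, 0.86)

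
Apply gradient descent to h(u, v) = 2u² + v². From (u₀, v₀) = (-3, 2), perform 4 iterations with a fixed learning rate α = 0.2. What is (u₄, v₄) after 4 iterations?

∇h = (4u, 2v)
Step 1: at (-3, 2), ∇h = (-12, 4) → (-3, 2) − 0.2·(-12, 4) = (-0.6, 1.2)
Step 2: at (-0.6, 1.2), ∇h = (-2.4, 2.4) → (-0.6, 1.2) − 0.2·(-2.4, 2.4) = (-0.12, 0.72)
Step 3: at (-0.12, 0.72), ∇h = (-0.48, 1.44) → (-0.12, 0.72) − 0.2·(-0.48, 1.44) = (-0.024, 0.432)
Step 4: at (-0.024, 0.432), ∇h = (-0.096, 0.864) → (-0.024, 0.432) − 0.2·(-0.096, 0.864) = (-0.0048, 0.2592)

(-0.0048, 0.2592)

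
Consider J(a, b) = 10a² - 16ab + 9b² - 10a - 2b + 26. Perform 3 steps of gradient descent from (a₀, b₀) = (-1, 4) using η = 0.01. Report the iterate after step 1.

(-0.06, 3.14)

∇J = (20a - 16b - 10, -16a + 18b - 2)
(a₁, b₁) = (-1, 4) − 0.01·(-94, 86) = (-0.06, 3.14)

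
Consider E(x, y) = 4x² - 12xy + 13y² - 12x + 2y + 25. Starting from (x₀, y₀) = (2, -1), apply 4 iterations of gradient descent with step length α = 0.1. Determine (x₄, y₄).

(19.5872, -31.4512)

∇E = (8x - 12y - 12, -12x + 26y + 2)
(x₁, y₁) = (2, -1) − 0.1·(16, -48) = (0.4, 3.8)
(x₂, y₂) = (0.4, 3.8) − 0.1·(-54.4, 96) = (5.84, -5.8)
(x₃, y₃) = (5.84, -5.8) − 0.1·(104.32, -218.88) = (-4.592, 16.088)
(x₄, y₄) = (-4.592, 16.088) − 0.1·(-241.792, 475.392) = (19.5872, -31.4512)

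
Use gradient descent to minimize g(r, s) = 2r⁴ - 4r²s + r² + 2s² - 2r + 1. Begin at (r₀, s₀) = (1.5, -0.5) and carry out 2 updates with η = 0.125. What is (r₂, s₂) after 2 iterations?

(16.578125, 4.21875)

∇g = (8r³ - 8rs + 2r - 2, -4r² + 4s)
(r₁, s₁) = (1.5, -0.5) − 0.125·(34, -11) = (-2.75, 0.875)
(r₂, s₂) = (-2.75, 0.875) − 0.125·(-154.625, -26.75) = (16.578125, 4.21875)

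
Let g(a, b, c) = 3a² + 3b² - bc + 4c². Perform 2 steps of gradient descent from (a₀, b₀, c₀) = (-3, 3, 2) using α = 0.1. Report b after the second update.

∇g = (6a, 6b - c, -b + 8c)
(a₁, b₁, c₁) = (-3, 3, 2) − 0.1·(-18, 16, 13) = (-1.2, 1.4, 0.7)
(a₂, b₂, c₂) = (-1.2, 1.4, 0.7) − 0.1·(-7.2, 7.7, 4.2) = (-0.48, 0.63, 0.28)
b = 0.63

0.63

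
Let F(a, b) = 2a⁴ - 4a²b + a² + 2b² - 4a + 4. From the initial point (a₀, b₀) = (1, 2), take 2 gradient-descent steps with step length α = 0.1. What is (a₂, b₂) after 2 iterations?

∇F = (8a³ - 8ab + 2a - 4, -4a² + 4b)
Step 1: at (1, 2), ∇F = (-10, 4) → (1, 2) − 0.1·(-10, 4) = (2, 1.6)
Step 2: at (2, 1.6), ∇F = (38.4, -9.6) → (2, 1.6) − 0.1·(38.4, -9.6) = (-1.84, 2.56)

(-1.84, 2.56)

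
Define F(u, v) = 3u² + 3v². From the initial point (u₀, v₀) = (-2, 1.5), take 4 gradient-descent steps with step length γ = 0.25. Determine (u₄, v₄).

∇F = (6u, 6v)
Step 1: at (-2, 1.5), ∇F = (-12, 9) → (-2, 1.5) − 0.25·(-12, 9) = (1, -0.75)
Step 2: at (1, -0.75), ∇F = (6, -4.5) → (1, -0.75) − 0.25·(6, -4.5) = (-0.5, 0.375)
Step 3: at (-0.5, 0.375), ∇F = (-3, 2.25) → (-0.5, 0.375) − 0.25·(-3, 2.25) = (0.25, -0.1875)
Step 4: at (0.25, -0.1875), ∇F = (1.5, -1.125) → (0.25, -0.1875) − 0.25·(1.5, -1.125) = (-0.125, 0.09375)

(-0.125, 0.09375)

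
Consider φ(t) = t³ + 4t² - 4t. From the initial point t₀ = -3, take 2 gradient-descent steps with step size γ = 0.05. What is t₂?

-2.875375

φ′(t) = 3t² + 8t - 4
Step 1: φ′(-3) = -1; t₁ = -3 − 0.05·(-1) = -2.95
Step 2: φ′(-2.95) = -1.4925; t₂ = -2.95 − 0.05·(-1.4925) = -2.875375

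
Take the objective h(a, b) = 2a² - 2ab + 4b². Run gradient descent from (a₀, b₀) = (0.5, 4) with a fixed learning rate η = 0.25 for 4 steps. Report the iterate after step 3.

∇h = (4a - 2b, -2a + 8b)
(a₁, b₁) = (0.5, 4) − 0.25·(-6, 31) = (2, -3.75)
(a₂, b₂) = (2, -3.75) − 0.25·(15.5, -34) = (-1.875, 4.75)
(a₃, b₃) = (-1.875, 4.75) − 0.25·(-17, 41.75) = (2.375, -5.6875)

(2.375, -5.6875)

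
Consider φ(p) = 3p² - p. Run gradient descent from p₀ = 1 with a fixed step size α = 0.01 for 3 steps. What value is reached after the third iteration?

φ′(p) = 6p - 1
p₁ = 1 − 0.01·5 = 0.95
p₂ = 0.95 − 0.01·4.7 = 0.903
p₃ = 0.903 − 0.01·4.418 = 0.85882

0.85882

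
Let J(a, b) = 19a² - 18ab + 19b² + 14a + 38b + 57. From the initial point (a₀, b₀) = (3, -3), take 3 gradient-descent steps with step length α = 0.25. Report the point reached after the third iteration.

∇J = (38a - 18b + 14, -18a + 38b + 38)
Step 1: at (3, -3), ∇J = (182, -130) → (3, -3) − 0.25·(182, -130) = (-42.5, 29.5)
Step 2: at (-42.5, 29.5), ∇J = (-2132, 1924) → (-42.5, 29.5) − 0.25·(-2132, 1924) = (490.5, -451.5)
Step 3: at (490.5, -451.5), ∇J = (26780, -25948) → (490.5, -451.5) − 0.25·(26780, -25948) = (-6204.5, 6035.5)

(-6204.5, 6035.5)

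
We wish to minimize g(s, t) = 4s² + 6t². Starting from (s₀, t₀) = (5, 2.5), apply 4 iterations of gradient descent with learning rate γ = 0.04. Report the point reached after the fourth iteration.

∇g = (8s, 12t)
(s₁, t₁) = (5, 2.5) − 0.04·(40, 30) = (3.4, 1.3)
(s₂, t₂) = (3.4, 1.3) − 0.04·(27.2, 15.6) = (2.312, 0.676)
(s₃, t₃) = (2.312, 0.676) − 0.04·(18.496, 8.112) = (1.57216, 0.35152)
(s₄, t₄) = (1.57216, 0.35152) − 0.04·(12.57728, 4.21824) = (1.0690688, 0.1827904)

(1.0690688, 0.1827904)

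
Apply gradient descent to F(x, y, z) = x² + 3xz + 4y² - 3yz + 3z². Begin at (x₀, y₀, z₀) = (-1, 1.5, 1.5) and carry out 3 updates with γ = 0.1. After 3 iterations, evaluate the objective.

∇F = (2x + 3z, 8y - 3z, 3x - 3y + 6z)
(x₁, y₁, z₁) = (-1, 1.5, 1.5) − 0.1·(2.5, 7.5, 1.5) = (-1.25, 0.75, 1.35)
(x₂, y₂, z₂) = (-1.25, 0.75, 1.35) − 0.1·(1.55, 1.95, 2.1) = (-1.405, 0.555, 1.14)
(x₃, y₃, z₃) = (-1.405, 0.555, 1.14) − 0.1·(0.61, 1.02, 0.96) = (-1.466, 0.453, 1.044)
F(-1.466, 0.453, 1.044) = 0.229492

0.229492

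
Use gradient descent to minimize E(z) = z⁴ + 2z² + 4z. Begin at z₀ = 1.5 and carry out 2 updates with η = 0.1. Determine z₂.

-0.66435

E′(z) = 4z³ + 4z + 4
z₁ = 1.5 − 0.1·23.5 = -0.85
z₂ = -0.85 − 0.1·(-1.8565) = -0.66435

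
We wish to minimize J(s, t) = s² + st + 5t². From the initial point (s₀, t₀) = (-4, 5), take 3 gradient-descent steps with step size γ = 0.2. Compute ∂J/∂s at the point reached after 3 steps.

-8.032

∇J = (2s + t, s + 10t)
Step 1: at (-4, 5), ∇J = (-3, 46) → (-4, 5) − 0.2·(-3, 46) = (-3.4, -4.2)
Step 2: at (-3.4, -4.2), ∇J = (-11, -45.4) → (-3.4, -4.2) − 0.2·(-11, -45.4) = (-1.2, 4.88)
Step 3: at (-1.2, 4.88), ∇J = (2.48, 47.6) → (-1.2, 4.88) − 0.2·(2.48, 47.6) = (-1.696, -4.64)
∂J/∂s at (-1.696, -4.64) = -8.032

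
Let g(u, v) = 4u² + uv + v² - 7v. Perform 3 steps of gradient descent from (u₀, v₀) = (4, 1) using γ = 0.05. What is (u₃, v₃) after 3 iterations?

(0.755625, 1.341875)

∇g = (8u + v, u + 2v - 7)
Step 1: at (4, 1), ∇g = (33, -1) → (4, 1) − 0.05·(33, -1) = (2.35, 1.05)
Step 2: at (2.35, 1.05), ∇g = (19.85, -2.55) → (2.35, 1.05) − 0.05·(19.85, -2.55) = (1.3575, 1.1775)
Step 3: at (1.3575, 1.1775), ∇g = (12.0375, -3.2875) → (1.3575, 1.1775) − 0.05·(12.0375, -3.2875) = (0.755625, 1.341875)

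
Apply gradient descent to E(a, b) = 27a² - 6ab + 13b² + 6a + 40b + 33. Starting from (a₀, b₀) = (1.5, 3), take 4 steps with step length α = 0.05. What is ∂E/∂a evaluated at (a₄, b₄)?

∇E = (54a - 6b + 6, -6a + 26b + 40)
Step 1: at (1.5, 3), ∇E = (69, 109) → (1.5, 3) − 0.05·(69, 109) = (-1.95, -2.45)
Step 2: at (-1.95, -2.45), ∇E = (-84.6, -12) → (-1.95, -2.45) − 0.05·(-84.6, -12) = (2.28, -1.85)
Step 3: at (2.28, -1.85), ∇E = (140.22, -21.78) → (2.28, -1.85) − 0.05·(140.22, -21.78) = (-4.731, -0.761)
Step 4: at (-4.731, -0.761), ∇E = (-244.908, 48.6) → (-4.731, -0.761) − 0.05·(-244.908, 48.6) = (7.5144, -3.191)
∂E/∂a at (7.5144, -3.191) = 430.9236

430.9236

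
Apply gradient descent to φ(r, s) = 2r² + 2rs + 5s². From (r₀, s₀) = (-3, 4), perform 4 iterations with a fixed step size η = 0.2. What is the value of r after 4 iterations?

∇φ = (4r + 2s, 2r + 10s)
(r₁, s₁) = (-3, 4) − 0.2·(-4, 34) = (-2.2, -2.8)
(r₂, s₂) = (-2.2, -2.8) − 0.2·(-14.4, -32.4) = (0.68, 3.68)
(r₃, s₃) = (0.68, 3.68) − 0.2·(10.08, 38.16) = (-1.336, -3.952)
(r₄, s₄) = (-1.336, -3.952) − 0.2·(-13.248, -42.192) = (1.3136, 4.4864)
r = 1.3136

1.3136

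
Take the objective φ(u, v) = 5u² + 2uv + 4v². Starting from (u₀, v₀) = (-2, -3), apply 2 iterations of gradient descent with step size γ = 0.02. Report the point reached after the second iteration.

(-1.0864, -1.9904)

∇φ = (10u + 2v, 2u + 8v)
(u₁, v₁) = (-2, -3) − 0.02·(-26, -28) = (-1.48, -2.44)
(u₂, v₂) = (-1.48, -2.44) − 0.02·(-19.68, -22.48) = (-1.0864, -1.9904)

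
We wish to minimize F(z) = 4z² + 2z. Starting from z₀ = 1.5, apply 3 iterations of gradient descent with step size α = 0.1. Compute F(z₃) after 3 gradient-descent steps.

F′(z) = 8z + 2
Step 1: F′(1.5) = 14; z₁ = 1.5 − 0.1·14 = 0.1
Step 2: F′(0.1) = 2.8; z₂ = 0.1 − 0.1·2.8 = -0.18
Step 3: F′(-0.18) = 0.56; z₃ = -0.18 − 0.1·0.56 = -0.236
F(-0.236) = -0.249216

-0.249216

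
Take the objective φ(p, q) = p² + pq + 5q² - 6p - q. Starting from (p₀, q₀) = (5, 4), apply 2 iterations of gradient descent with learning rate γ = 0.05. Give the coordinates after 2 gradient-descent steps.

∇φ = (2p + q - 6, p + 10q - 1)
Step 1: at (5, 4), ∇φ = (8, 44) → (5, 4) − 0.05·(8, 44) = (4.6, 1.8)
Step 2: at (4.6, 1.8), ∇φ = (5, 21.6) → (4.6, 1.8) − 0.05·(5, 21.6) = (4.35, 0.72)

(4.35, 0.72)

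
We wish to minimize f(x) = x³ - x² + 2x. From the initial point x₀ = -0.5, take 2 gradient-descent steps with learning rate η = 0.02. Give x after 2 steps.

-0.6578375

f′(x) = 3x² - 2x + 2
Step 1: f′(-0.5) = 3.75; x₁ = -0.5 − 0.02·3.75 = -0.575
Step 2: f′(-0.575) = 4.141875; x₂ = -0.575 − 0.02·4.141875 = -0.6578375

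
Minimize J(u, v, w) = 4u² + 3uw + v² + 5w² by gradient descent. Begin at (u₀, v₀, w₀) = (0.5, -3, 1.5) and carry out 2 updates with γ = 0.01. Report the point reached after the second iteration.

(0.34175, -2.8812, 1.18905)

∇J = (8u + 3w, 2v, 3u + 10w)
(u₁, v₁, w₁) = (0.5, -3, 1.5) − 0.01·(8.5, -6, 16.5) = (0.415, -2.94, 1.335)
(u₂, v₂, w₂) = (0.415, -2.94, 1.335) − 0.01·(7.325, -5.88, 14.595) = (0.34175, -2.8812, 1.18905)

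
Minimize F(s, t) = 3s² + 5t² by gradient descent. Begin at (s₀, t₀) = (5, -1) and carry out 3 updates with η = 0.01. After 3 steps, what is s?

∇F = (6s, 10t)
(s₁, t₁) = (5, -1) − 0.01·(30, -10) = (4.7, -0.9)
(s₂, t₂) = (4.7, -0.9) − 0.01·(28.2, -9) = (4.418, -0.81)
(s₃, t₃) = (4.418, -0.81) − 0.01·(26.508, -8.1) = (4.15292, -0.729)
s = 4.15292

4.15292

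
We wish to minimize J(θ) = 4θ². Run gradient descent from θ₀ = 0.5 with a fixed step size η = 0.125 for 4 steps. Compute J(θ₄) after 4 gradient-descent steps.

0

J′(θ) = 8θ
Step 1: J′(0.5) = 4; θ₁ = 0.5 − 0.125·4 = 0
Step 2: J′(0) = 0; θ₂ = 0 − 0.125·0 = 0
Step 3: J′(0) = 0; θ₃ = 0 − 0.125·0 = 0
Step 4: J′(0) = 0; θ₄ = 0 − 0.125·0 = 0
J(0) = 0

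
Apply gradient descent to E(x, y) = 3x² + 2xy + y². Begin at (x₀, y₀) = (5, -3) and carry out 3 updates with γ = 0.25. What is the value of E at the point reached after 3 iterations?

∇E = (6x + 2y, 2x + 2y)
(x₁, y₁) = (5, -3) − 0.25·(24, 4) = (-1, -4)
(x₂, y₂) = (-1, -4) − 0.25·(-14, -10) = (2.5, -1.5)
(x₃, y₃) = (2.5, -1.5) − 0.25·(12, 2) = (-0.5, -2)
E(-0.5, -2) = 6.75

6.75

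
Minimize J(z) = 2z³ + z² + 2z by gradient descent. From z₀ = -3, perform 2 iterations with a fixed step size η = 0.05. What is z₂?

J′(z) = 6z² + 2z + 2
Step 1: J′(-3) = 50; z₁ = -3 − 0.05·50 = -5.5
Step 2: J′(-5.5) = 172.5; z₂ = -5.5 − 0.05·172.5 = -14.125

-14.125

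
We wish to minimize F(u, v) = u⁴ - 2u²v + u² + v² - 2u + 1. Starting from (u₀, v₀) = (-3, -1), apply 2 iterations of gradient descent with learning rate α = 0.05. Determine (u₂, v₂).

∇F = (4u³ - 4uv + 2u - 2, -2u² + 2v)
(u₁, v₁) = (-3, -1) − 0.05·(-128, -20) = (3.4, 0)
(u₂, v₂) = (3.4, 0) − 0.05·(162.016, -23.12) = (-4.7008, 1.156)

(-4.7008, 1.156)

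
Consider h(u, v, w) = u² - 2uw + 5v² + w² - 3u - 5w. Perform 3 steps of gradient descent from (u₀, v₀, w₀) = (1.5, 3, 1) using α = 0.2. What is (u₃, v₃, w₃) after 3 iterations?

(3.404, -3, 3.896)

∇h = (2u - 2w - 3, 10v, -2u + 2w - 5)
Step 1: at (1.5, 3, 1), ∇h = (-2, 30, -6) → (1.5, 3, 1) − 0.2·(-2, 30, -6) = (1.9, -3, 2.2)
Step 2: at (1.9, -3, 2.2), ∇h = (-3.6, -30, -4.4) → (1.9, -3, 2.2) − 0.2·(-3.6, -30, -4.4) = (2.62, 3, 3.08)
Step 3: at (2.62, 3, 3.08), ∇h = (-3.92, 30, -4.08) → (2.62, 3, 3.08) − 0.2·(-3.92, 30, -4.08) = (3.404, -3, 3.896)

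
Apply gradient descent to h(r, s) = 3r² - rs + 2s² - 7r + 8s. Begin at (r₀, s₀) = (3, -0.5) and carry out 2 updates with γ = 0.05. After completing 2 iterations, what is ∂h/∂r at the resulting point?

∇h = (6r - s - 7, -r + 4s + 8)
(r₁, s₁) = (3, -0.5) − 0.05·(11.5, 3) = (2.425, -0.65)
(r₂, s₂) = (2.425, -0.65) − 0.05·(8.2, 2.975) = (2.015, -0.79875)
∂h/∂r at (2.015, -0.79875) = 5.88875

5.88875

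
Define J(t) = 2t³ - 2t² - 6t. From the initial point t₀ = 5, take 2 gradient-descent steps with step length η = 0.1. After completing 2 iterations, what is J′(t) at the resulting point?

11061.204736

J′(t) = 6t² - 4t - 6
t₁ = 5 − 0.1·124 = -7.4
t₂ = -7.4 − 0.1·352.16 = -42.616
J′(t) at (-42.616) = 11061.204736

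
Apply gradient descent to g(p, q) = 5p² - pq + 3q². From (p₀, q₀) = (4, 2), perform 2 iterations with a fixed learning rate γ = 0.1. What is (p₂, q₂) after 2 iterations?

(0.12, 0.5)

∇g = (10p - q, -p + 6q)
(p₁, q₁) = (4, 2) − 0.1·(38, 8) = (0.2, 1.2)
(p₂, q₂) = (0.2, 1.2) − 0.1·(0.8, 7) = (0.12, 0.5)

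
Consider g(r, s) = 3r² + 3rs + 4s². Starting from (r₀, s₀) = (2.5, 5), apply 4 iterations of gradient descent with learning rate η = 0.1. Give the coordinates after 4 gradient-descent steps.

(-0.10475, 0.0755)

∇g = (6r + 3s, 3r + 8s)
Step 1: at (2.5, 5), ∇g = (30, 47.5) → (2.5, 5) − 0.1·(30, 47.5) = (-0.5, 0.25)
Step 2: at (-0.5, 0.25), ∇g = (-2.25, 0.5) → (-0.5, 0.25) − 0.1·(-2.25, 0.5) = (-0.275, 0.2)
Step 3: at (-0.275, 0.2), ∇g = (-1.05, 0.775) → (-0.275, 0.2) − 0.1·(-1.05, 0.775) = (-0.17, 0.1225)
Step 4: at (-0.17, 0.1225), ∇g = (-0.6525, 0.47) → (-0.17, 0.1225) − 0.1·(-0.6525, 0.47) = (-0.10475, 0.0755)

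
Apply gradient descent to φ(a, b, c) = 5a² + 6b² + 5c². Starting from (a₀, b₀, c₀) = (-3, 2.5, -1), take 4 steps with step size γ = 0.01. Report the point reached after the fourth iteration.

(-1.9683, 1.4992384, -0.6561)

∇φ = (10a, 12b, 10c)
Step 1: at (-3, 2.5, -1), ∇φ = (-30, 30, -10) → (-3, 2.5, -1) − 0.01·(-30, 30, -10) = (-2.7, 2.2, -0.9)
Step 2: at (-2.7, 2.2, -0.9), ∇φ = (-27, 26.4, -9) → (-2.7, 2.2, -0.9) − 0.01·(-27, 26.4, -9) = (-2.43, 1.936, -0.81)
Step 3: at (-2.43, 1.936, -0.81), ∇φ = (-24.3, 23.232, -8.1) → (-2.43, 1.936, -0.81) − 0.01·(-24.3, 23.232, -8.1) = (-2.187, 1.70368, -0.729)
Step 4: at (-2.187, 1.70368, -0.729), ∇φ = (-21.87, 20.44416, -7.29) → (-2.187, 1.70368, -0.729) − 0.01·(-21.87, 20.44416, -7.29) = (-1.9683, 1.4992384, -0.6561)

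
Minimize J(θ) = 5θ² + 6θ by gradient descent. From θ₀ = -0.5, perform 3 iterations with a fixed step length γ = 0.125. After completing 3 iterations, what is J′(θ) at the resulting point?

-0.015625

J′(θ) = 10θ + 6
θ₁ = -0.5 − 0.125·1 = -0.625
θ₂ = -0.625 − 0.125·(-0.25) = -0.59375
θ₃ = -0.59375 − 0.125·0.0625 = -0.6015625
J′(θ) at (-0.6015625) = -0.015625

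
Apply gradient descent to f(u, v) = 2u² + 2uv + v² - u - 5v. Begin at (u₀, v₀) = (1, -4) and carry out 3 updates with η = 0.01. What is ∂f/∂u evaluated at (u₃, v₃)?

∇f = (4u + 2v - 1, 2u + 2v - 5)
Step 1: at (1, -4), ∇f = (-5, -11) → (1, -4) − 0.01·(-5, -11) = (1.05, -3.89)
Step 2: at (1.05, -3.89), ∇f = (-4.58, -10.68) → (1.05, -3.89) − 0.01·(-4.58, -10.68) = (1.0958, -3.7832)
Step 3: at (1.0958, -3.7832), ∇f = (-4.1832, -10.3748) → (1.0958, -3.7832) − 0.01·(-4.1832, -10.3748) = (1.137632, -3.679452)
∂f/∂u at (1.137632, -3.679452) = -3.808376

-3.808376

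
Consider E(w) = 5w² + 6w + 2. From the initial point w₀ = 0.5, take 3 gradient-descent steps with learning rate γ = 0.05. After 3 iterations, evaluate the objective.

E′(w) = 10w + 6
Step 1: E′(0.5) = 11; w₁ = 0.5 − 0.05·11 = -0.05
Step 2: E′(-0.05) = 5.5; w₂ = -0.05 − 0.05·5.5 = -0.325
Step 3: E′(-0.325) = 2.75; w₃ = -0.325 − 0.05·2.75 = -0.4625
E(-0.4625) = 0.29453125

0.29453125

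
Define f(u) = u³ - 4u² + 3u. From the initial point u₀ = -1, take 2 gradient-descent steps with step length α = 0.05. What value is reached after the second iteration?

-2.9635

f′(u) = 3u² - 8u + 3
u₁ = -1 − 0.05·14 = -1.7
u₂ = -1.7 − 0.05·25.27 = -2.9635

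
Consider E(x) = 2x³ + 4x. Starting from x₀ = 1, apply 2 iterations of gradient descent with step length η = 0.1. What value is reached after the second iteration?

E′(x) = 6x² + 4
Step 1: E′(1) = 10; x₁ = 1 − 0.1·10 = 0
Step 2: E′(0) = 4; x₂ = 0 − 0.1·4 = -0.4

-0.4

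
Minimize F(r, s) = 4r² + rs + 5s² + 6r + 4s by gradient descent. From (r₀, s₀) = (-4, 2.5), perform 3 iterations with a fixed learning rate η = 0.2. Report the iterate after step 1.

(0.7, -2.5)

∇F = (8r + s + 6, r + 10s + 4)
(r₁, s₁) = (-4, 2.5) − 0.2·(-23.5, 25) = (0.7, -2.5)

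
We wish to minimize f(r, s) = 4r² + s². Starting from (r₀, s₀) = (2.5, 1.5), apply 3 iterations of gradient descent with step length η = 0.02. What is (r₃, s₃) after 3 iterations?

(1.48176, 1.327104)

∇f = (8r, 2s)
Step 1: at (2.5, 1.5), ∇f = (20, 3) → (2.5, 1.5) − 0.02·(20, 3) = (2.1, 1.44)
Step 2: at (2.1, 1.44), ∇f = (16.8, 2.88) → (2.1, 1.44) − 0.02·(16.8, 2.88) = (1.764, 1.3824)
Step 3: at (1.764, 1.3824), ∇f = (14.112, 2.7648) → (1.764, 1.3824) − 0.02·(14.112, 2.7648) = (1.48176, 1.327104)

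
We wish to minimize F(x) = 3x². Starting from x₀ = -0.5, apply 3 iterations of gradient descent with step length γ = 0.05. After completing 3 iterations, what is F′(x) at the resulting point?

-1.029

F′(x) = 6x
x₁ = -0.5 − 0.05·(-3) = -0.35
x₂ = -0.35 − 0.05·(-2.1) = -0.245
x₃ = -0.245 − 0.05·(-1.47) = -0.1715
F′(x) at (-0.1715) = -1.029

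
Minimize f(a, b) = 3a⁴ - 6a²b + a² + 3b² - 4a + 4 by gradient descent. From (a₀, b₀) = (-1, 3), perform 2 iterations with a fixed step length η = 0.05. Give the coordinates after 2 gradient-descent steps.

(-0.1306, 2.763)

∇f = (12a³ - 12ab + 2a - 4, -6a² + 6b)
(a₁, b₁) = (-1, 3) − 0.05·(18, 12) = (-1.9, 2.4)
(a₂, b₂) = (-1.9, 2.4) − 0.05·(-35.388, -7.26) = (-0.1306, 2.763)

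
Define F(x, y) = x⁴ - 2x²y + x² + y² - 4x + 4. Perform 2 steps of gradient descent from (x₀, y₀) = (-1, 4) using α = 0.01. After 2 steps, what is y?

3.883672

∇F = (4x³ - 4xy + 2x - 4, -2x² + 2y)
Step 1: at (-1, 4), ∇F = (6, 6) → (-1, 4) − 0.01·(6, 6) = (-1.06, 3.94)
Step 2: at (-1.06, 3.94), ∇F = (5.821536, 5.6328) → (-1.06, 3.94) − 0.01·(5.821536, 5.6328) = (-1.11821536, 3.883672)
y = 3.883672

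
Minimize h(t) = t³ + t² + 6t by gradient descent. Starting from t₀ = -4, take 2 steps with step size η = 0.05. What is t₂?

-11.9235

h′(t) = 3t² + 2t + 6
t₁ = -4 − 0.05·46 = -6.3
t₂ = -6.3 − 0.05·112.47 = -11.9235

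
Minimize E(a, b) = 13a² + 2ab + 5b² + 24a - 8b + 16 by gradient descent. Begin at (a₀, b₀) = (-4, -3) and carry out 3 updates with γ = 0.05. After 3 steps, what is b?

∇E = (26a + 2b + 24, 2a + 10b - 8)
Step 1: at (-4, -3), ∇E = (-86, -46) → (-4, -3) − 0.05·(-86, -46) = (0.3, -0.7)
Step 2: at (0.3, -0.7), ∇E = (30.4, -14.4) → (0.3, -0.7) − 0.05·(30.4, -14.4) = (-1.22, 0.02)
Step 3: at (-1.22, 0.02), ∇E = (-7.68, -10.24) → (-1.22, 0.02) − 0.05·(-7.68, -10.24) = (-0.836, 0.532)
b = 0.532

0.532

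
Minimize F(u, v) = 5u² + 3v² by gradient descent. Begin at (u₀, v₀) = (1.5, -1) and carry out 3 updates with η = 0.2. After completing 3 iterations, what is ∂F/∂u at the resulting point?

-15

∇F = (10u, 6v)
Step 1: at (1.5, -1), ∇F = (15, -6) → (1.5, -1) − 0.2·(15, -6) = (-1.5, 0.2)
Step 2: at (-1.5, 0.2), ∇F = (-15, 1.2) → (-1.5, 0.2) − 0.2·(-15, 1.2) = (1.5, -0.04)
Step 3: at (1.5, -0.04), ∇F = (15, -0.24) → (1.5, -0.04) − 0.2·(15, -0.24) = (-1.5, 0.008)
∂F/∂u at (-1.5, 0.008) = -15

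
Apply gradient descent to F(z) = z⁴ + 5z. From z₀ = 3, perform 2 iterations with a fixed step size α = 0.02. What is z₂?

0.60758208

F′(z) = 4z³ + 5
z₁ = 3 − 0.02·113 = 0.74
z₂ = 0.74 − 0.02·6.620896 = 0.60758208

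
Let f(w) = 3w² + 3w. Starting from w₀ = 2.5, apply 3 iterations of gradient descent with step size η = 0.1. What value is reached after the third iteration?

-0.308

f′(w) = 6w + 3
Step 1: f′(2.5) = 18; w₁ = 2.5 − 0.1·18 = 0.7
Step 2: f′(0.7) = 7.2; w₂ = 0.7 − 0.1·7.2 = -0.02
Step 3: f′(-0.02) = 2.88; w₃ = -0.02 − 0.1·2.88 = -0.308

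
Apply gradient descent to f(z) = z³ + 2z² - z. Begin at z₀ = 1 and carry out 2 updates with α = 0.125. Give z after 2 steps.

f′(z) = 3z² + 4z - 1
z₁ = 1 − 0.125·6 = 0.25
z₂ = 0.25 − 0.125·0.1875 = 0.2265625

0.2265625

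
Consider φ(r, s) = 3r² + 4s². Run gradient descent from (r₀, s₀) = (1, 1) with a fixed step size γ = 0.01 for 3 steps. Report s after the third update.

∇φ = (6r, 8s)
Step 1: at (1, 1), ∇φ = (6, 8) → (1, 1) − 0.01·(6, 8) = (0.94, 0.92)
Step 2: at (0.94, 0.92), ∇φ = (5.64, 7.36) → (0.94, 0.92) − 0.01·(5.64, 7.36) = (0.8836, 0.8464)
Step 3: at (0.8836, 0.8464), ∇φ = (5.3016, 6.7712) → (0.8836, 0.8464) − 0.01·(5.3016, 6.7712) = (0.830584, 0.778688)
s = 0.778688

0.778688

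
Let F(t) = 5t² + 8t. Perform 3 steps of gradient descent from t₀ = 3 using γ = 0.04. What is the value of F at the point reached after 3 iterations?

0.1685632

F′(t) = 10t + 8
t₁ = 3 − 0.04·38 = 1.48
t₂ = 1.48 − 0.04·22.8 = 0.568
t₃ = 0.568 − 0.04·13.68 = 0.0208
F(0.0208) = 0.1685632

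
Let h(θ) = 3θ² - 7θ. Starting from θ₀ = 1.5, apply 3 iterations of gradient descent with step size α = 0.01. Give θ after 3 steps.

h′(θ) = 6θ - 7
Step 1: h′(1.5) = 2; θ₁ = 1.5 − 0.01·2 = 1.48
Step 2: h′(1.48) = 1.88; θ₂ = 1.48 − 0.01·1.88 = 1.4612
Step 3: h′(1.4612) = 1.7672; θ₃ = 1.4612 − 0.01·1.7672 = 1.443528

1.443528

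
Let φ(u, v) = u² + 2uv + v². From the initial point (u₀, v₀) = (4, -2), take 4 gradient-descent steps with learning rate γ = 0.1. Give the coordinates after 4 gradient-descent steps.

∇φ = (2u + 2v, 2u + 2v)
(u₁, v₁) = (4, -2) − 0.1·(4, 4) = (3.6, -2.4)
(u₂, v₂) = (3.6, -2.4) − 0.1·(2.4, 2.4) = (3.36, -2.64)
(u₃, v₃) = (3.36, -2.64) − 0.1·(1.44, 1.44) = (3.216, -2.784)
(u₄, v₄) = (3.216, -2.784) − 0.1·(0.864, 0.864) = (3.1296, -2.8704)

(3.1296, -2.8704)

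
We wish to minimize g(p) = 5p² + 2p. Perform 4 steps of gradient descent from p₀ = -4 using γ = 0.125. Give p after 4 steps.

-0.21484375

g′(p) = 10p + 2
Step 1: g′(-4) = -38; p₁ = -4 − 0.125·(-38) = 0.75
Step 2: g′(0.75) = 9.5; p₂ = 0.75 − 0.125·9.5 = -0.4375
Step 3: g′(-0.4375) = -2.375; p₃ = -0.4375 − 0.125·(-2.375) = -0.140625
Step 4: g′(-0.140625) = 0.59375; p₄ = -0.140625 − 0.125·0.59375 = -0.21484375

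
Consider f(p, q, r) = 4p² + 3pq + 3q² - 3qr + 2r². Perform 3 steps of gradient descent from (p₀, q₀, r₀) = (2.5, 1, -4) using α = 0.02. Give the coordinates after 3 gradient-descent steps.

∇f = (8p + 3q, 3p + 6q - 3r, -3q + 4r)
Step 1: at (2.5, 1, -4), ∇f = (23, 25.5, -19) → (2.5, 1, -4) − 0.02·(23, 25.5, -19) = (2.04, 0.49, -3.62)
Step 2: at (2.04, 0.49, -3.62), ∇f = (17.79, 19.92, -15.95) → (2.04, 0.49, -3.62) − 0.02·(17.79, 19.92, -15.95) = (1.6842, 0.0916, -3.301)
Step 3: at (1.6842, 0.0916, -3.301), ∇f = (13.7484, 15.5052, -13.4788) → (1.6842, 0.0916, -3.301) − 0.02·(13.7484, 15.5052, -13.4788) = (1.409232, -0.218504, -3.031424)

(1.409232, -0.218504, -3.031424)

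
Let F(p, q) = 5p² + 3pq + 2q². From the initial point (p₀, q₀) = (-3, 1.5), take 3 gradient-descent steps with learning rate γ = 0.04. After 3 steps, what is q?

1.508544

∇F = (10p + 3q, 3p + 4q)
Step 1: at (-3, 1.5), ∇F = (-25.5, -3) → (-3, 1.5) − 0.04·(-25.5, -3) = (-1.98, 1.62)
Step 2: at (-1.98, 1.62), ∇F = (-14.94, 0.54) → (-1.98, 1.62) − 0.04·(-14.94, 0.54) = (-1.3824, 1.5984)
Step 3: at (-1.3824, 1.5984), ∇F = (-9.0288, 2.2464) → (-1.3824, 1.5984) − 0.04·(-9.0288, 2.2464) = (-1.021248, 1.508544)
q = 1.508544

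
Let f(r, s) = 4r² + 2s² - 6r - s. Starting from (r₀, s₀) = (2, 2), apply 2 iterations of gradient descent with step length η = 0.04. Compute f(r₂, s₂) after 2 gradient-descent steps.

2.01079808

∇f = (8r - 6, 4s - 1)
(r₁, s₁) = (2, 2) − 0.04·(10, 7) = (1.6, 1.72)
(r₂, s₂) = (1.6, 1.72) − 0.04·(6.8, 5.88) = (1.328, 1.4848)
f(1.328, 1.4848) = 2.01079808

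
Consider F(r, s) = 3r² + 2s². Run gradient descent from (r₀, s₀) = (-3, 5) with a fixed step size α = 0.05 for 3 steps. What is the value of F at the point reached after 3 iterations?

16.283723

∇F = (6r, 4s)
Step 1: at (-3, 5), ∇F = (-18, 20) → (-3, 5) − 0.05·(-18, 20) = (-2.1, 4)
Step 2: at (-2.1, 4), ∇F = (-12.6, 16) → (-2.1, 4) − 0.05·(-12.6, 16) = (-1.47, 3.2)
Step 3: at (-1.47, 3.2), ∇F = (-8.82, 12.8) → (-1.47, 3.2) − 0.05·(-8.82, 12.8) = (-1.029, 2.56)
F(-1.029, 2.56) = 16.283723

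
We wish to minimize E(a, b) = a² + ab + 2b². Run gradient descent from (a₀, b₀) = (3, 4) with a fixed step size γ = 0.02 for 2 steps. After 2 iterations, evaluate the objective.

36.84927472

∇E = (2a + b, a + 4b)
(a₁, b₁) = (3, 4) − 0.02·(10, 19) = (2.8, 3.62)
(a₂, b₂) = (2.8, 3.62) − 0.02·(9.22, 17.28) = (2.6156, 3.2744)
E(2.6156, 3.2744) = 36.84927472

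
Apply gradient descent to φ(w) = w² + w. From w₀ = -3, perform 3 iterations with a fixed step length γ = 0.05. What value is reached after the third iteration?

-2.3225

φ′(w) = 2w + 1
Step 1: φ′(-3) = -5; w₁ = -3 − 0.05·(-5) = -2.75
Step 2: φ′(-2.75) = -4.5; w₂ = -2.75 − 0.05·(-4.5) = -2.525
Step 3: φ′(-2.525) = -4.05; w₃ = -2.525 − 0.05·(-4.05) = -2.3225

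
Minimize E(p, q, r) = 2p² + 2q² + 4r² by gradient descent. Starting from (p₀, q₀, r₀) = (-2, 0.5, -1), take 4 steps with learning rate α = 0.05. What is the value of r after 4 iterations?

-0.1296

∇E = (4p, 4q, 8r)
(p₁, q₁, r₁) = (-2, 0.5, -1) − 0.05·(-8, 2, -8) = (-1.6, 0.4, -0.6)
(p₂, q₂, r₂) = (-1.6, 0.4, -0.6) − 0.05·(-6.4, 1.6, -4.8) = (-1.28, 0.32, -0.36)
(p₃, q₃, r₃) = (-1.28, 0.32, -0.36) − 0.05·(-5.12, 1.28, -2.88) = (-1.024, 0.256, -0.216)
(p₄, q₄, r₄) = (-1.024, 0.256, -0.216) − 0.05·(-4.096, 1.024, -1.728) = (-0.8192, 0.2048, -0.1296)
r = -0.1296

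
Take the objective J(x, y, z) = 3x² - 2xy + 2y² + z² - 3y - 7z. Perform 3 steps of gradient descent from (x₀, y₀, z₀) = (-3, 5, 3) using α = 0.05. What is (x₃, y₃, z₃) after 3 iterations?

∇J = (6x - 2y, -2x + 4y - 3, 2z - 7)
(x₁, y₁, z₁) = (-3, 5, 3) − 0.05·(-28, 23, -1) = (-1.6, 3.85, 3.05)
(x₂, y₂, z₂) = (-1.6, 3.85, 3.05) − 0.05·(-17.3, 15.6, -0.9) = (-0.735, 3.07, 3.095)
(x₃, y₃, z₃) = (-0.735, 3.07, 3.095) − 0.05·(-10.55, 10.75, -0.81) = (-0.2075, 2.5325, 3.1355)

(-0.2075, 2.5325, 3.1355)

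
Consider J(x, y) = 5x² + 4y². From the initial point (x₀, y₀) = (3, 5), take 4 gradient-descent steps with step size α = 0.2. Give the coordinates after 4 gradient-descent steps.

∇J = (10x, 8y)
Step 1: at (3, 5), ∇J = (30, 40) → (3, 5) − 0.2·(30, 40) = (-3, -3)
Step 2: at (-3, -3), ∇J = (-30, -24) → (-3, -3) − 0.2·(-30, -24) = (3, 1.8)
Step 3: at (3, 1.8), ∇J = (30, 14.4) → (3, 1.8) − 0.2·(30, 14.4) = (-3, -1.08)
Step 4: at (-3, -1.08), ∇J = (-30, -8.64) → (-3, -1.08) − 0.2·(-30, -8.64) = (3, 0.648)

(3, 0.648)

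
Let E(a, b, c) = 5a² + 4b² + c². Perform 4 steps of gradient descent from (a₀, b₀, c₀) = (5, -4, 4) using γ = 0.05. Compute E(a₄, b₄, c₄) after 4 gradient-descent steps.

∇E = (10a, 8b, 2c)
Step 1: at (5, -4, 4), ∇E = (50, -32, 8) → (5, -4, 4) − 0.05·(50, -32, 8) = (2.5, -2.4, 3.6)
Step 2: at (2.5, -2.4, 3.6), ∇E = (25, -19.2, 7.2) → (2.5, -2.4, 3.6) − 0.05·(25, -19.2, 7.2) = (1.25, -1.44, 3.24)
Step 3: at (1.25, -1.44, 3.24), ∇E = (12.5, -11.52, 6.48) → (1.25, -1.44, 3.24) − 0.05·(12.5, -11.52, 6.48) = (0.625, -0.864, 2.916)
Step 4: at (0.625, -0.864, 2.916), ∇E = (6.25, -6.912, 5.832) → (0.625, -0.864, 2.916) − 0.05·(6.25, -6.912, 5.832) = (0.3125, -0.5184, 2.6244)
E(0.3125, -0.5184, 2.6244) = 8.45071085

8.45071085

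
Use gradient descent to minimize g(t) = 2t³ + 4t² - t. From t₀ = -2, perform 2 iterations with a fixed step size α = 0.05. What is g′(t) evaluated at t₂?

29.470683375

g′(t) = 6t² + 8t - 1
t₁ = -2 − 0.05·7 = -2.35
t₂ = -2.35 − 0.05·13.335 = -3.01675
g′(t) at (-3.01675) = 29.470683375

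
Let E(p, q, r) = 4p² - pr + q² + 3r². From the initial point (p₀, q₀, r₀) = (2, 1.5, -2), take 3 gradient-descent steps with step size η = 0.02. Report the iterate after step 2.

∇E = (8p - r, 2q, -p + 6r)
(p₁, q₁, r₁) = (2, 1.5, -2) − 0.02·(18, 3, -14) = (1.64, 1.44, -1.72)
(p₂, q₂, r₂) = (1.64, 1.44, -1.72) − 0.02·(14.84, 2.88, -11.96) = (1.3432, 1.3824, -1.4808)

(1.3432, 1.3824, -1.4808)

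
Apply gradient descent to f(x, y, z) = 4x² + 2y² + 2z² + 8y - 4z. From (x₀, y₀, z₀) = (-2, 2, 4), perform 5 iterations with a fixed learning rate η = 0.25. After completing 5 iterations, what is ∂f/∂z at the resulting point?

0

∇f = (8x, 4y + 8, 4z - 4)
Step 1: at (-2, 2, 4), ∇f = (-16, 16, 12) → (-2, 2, 4) − 0.25·(-16, 16, 12) = (2, -2, 1)
Step 2: at (2, -2, 1), ∇f = (16, 0, 0) → (2, -2, 1) − 0.25·(16, 0, 0) = (-2, -2, 1)
Step 3: at (-2, -2, 1), ∇f = (-16, 0, 0) → (-2, -2, 1) − 0.25·(-16, 0, 0) = (2, -2, 1)
Step 4: at (2, -2, 1), ∇f = (16, 0, 0) → (2, -2, 1) − 0.25·(16, 0, 0) = (-2, -2, 1)
Step 5: at (-2, -2, 1), ∇f = (-16, 0, 0) → (-2, -2, 1) − 0.25·(-16, 0, 0) = (2, -2, 1)
∂f/∂z at (2, -2, 1) = 0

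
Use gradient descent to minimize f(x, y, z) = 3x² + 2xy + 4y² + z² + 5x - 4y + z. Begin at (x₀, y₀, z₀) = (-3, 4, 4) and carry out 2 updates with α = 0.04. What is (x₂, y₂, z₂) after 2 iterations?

(-2.5776, 2.5056, 3.3088)

∇f = (6x + 2y + 5, 2x + 8y - 4, 2z + 1)
(x₁, y₁, z₁) = (-3, 4, 4) − 0.04·(-5, 22, 9) = (-2.8, 3.12, 3.64)
(x₂, y₂, z₂) = (-2.8, 3.12, 3.64) − 0.04·(-5.56, 15.36, 8.28) = (-2.5776, 2.5056, 3.3088)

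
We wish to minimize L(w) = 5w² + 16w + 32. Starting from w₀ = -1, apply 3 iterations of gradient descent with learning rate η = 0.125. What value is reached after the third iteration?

-1.609375

L′(w) = 10w + 16
Step 1: L′(-1) = 6; w₁ = -1 − 0.125·6 = -1.75
Step 2: L′(-1.75) = -1.5; w₂ = -1.75 − 0.125·(-1.5) = -1.5625
Step 3: L′(-1.5625) = 0.375; w₃ = -1.5625 − 0.125·0.375 = -1.609375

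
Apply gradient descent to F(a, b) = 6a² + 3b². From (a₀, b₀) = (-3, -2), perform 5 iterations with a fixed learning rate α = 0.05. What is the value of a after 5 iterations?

-0.03072

∇F = (12a, 6b)
Step 1: at (-3, -2), ∇F = (-36, -12) → (-3, -2) − 0.05·(-36, -12) = (-1.2, -1.4)
Step 2: at (-1.2, -1.4), ∇F = (-14.4, -8.4) → (-1.2, -1.4) − 0.05·(-14.4, -8.4) = (-0.48, -0.98)
Step 3: at (-0.48, -0.98), ∇F = (-5.76, -5.88) → (-0.48, -0.98) − 0.05·(-5.76, -5.88) = (-0.192, -0.686)
Step 4: at (-0.192, -0.686), ∇F = (-2.304, -4.116) → (-0.192, -0.686) − 0.05·(-2.304, -4.116) = (-0.0768, -0.4802)
Step 5: at (-0.0768, -0.4802), ∇F = (-0.9216, -2.8812) → (-0.0768, -0.4802) − 0.05·(-0.9216, -2.8812) = (-0.03072, -0.33614)
a = -0.03072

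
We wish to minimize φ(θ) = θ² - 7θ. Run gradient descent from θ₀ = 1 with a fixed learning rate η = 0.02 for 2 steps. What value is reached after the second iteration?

φ′(θ) = 2θ - 7
Step 1: φ′(1) = -5; θ₁ = 1 − 0.02·(-5) = 1.1
Step 2: φ′(1.1) = -4.8; θ₂ = 1.1 − 0.02·(-4.8) = 1.196

1.196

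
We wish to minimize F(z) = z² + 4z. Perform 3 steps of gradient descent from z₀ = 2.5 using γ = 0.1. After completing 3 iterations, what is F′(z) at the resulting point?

4.608

F′(z) = 2z + 4
Step 1: F′(2.5) = 9; z₁ = 2.5 − 0.1·9 = 1.6
Step 2: F′(1.6) = 7.2; z₂ = 1.6 − 0.1·7.2 = 0.88
Step 3: F′(0.88) = 5.76; z₃ = 0.88 − 0.1·5.76 = 0.304
F′(z) at (0.304) = 4.608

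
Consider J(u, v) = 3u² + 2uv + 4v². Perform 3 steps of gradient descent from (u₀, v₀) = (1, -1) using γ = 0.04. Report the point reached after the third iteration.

(0.578112, -0.453056)

∇J = (6u + 2v, 2u + 8v)
(u₁, v₁) = (1, -1) − 0.04·(4, -6) = (0.84, -0.76)
(u₂, v₂) = (0.84, -0.76) − 0.04·(3.52, -4.4) = (0.6992, -0.584)
(u₃, v₃) = (0.6992, -0.584) − 0.04·(3.0272, -3.2736) = (0.578112, -0.453056)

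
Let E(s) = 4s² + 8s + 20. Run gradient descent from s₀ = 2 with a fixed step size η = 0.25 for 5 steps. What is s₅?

-4

E′(s) = 8s + 8
s₁ = 2 − 0.25·24 = -4
s₂ = -4 − 0.25·(-24) = 2
s₃ = 2 − 0.25·24 = -4
s₄ = -4 − 0.25·(-24) = 2
s₅ = 2 − 0.25·24 = -4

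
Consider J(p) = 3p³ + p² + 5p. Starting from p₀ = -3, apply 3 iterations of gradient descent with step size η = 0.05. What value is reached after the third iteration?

J′(p) = 9p² + 2p + 5
Step 1: J′(-3) = 80; p₁ = -3 − 0.05·80 = -7
Step 2: J′(-7) = 432; p₂ = -7 − 0.05·432 = -28.6
Step 3: J′(-28.6) = 7309.44; p₃ = -28.6 − 0.05·7309.44 = -394.072

-394.072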